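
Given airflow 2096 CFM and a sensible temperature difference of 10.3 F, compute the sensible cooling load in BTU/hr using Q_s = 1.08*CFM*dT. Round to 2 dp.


Q = 1.08 * 2096 * 10.3 = 23315.90 BTU/hr

23315.90 BTU/hr


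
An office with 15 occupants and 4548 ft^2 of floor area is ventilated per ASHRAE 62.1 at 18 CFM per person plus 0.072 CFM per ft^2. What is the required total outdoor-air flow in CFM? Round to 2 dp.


Total = 15*18 + 4548*0.072 = 597.46 CFM

597.46 CFM


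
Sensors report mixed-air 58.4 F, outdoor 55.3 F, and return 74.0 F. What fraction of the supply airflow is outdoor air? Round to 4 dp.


frac = (58.4 - 74.0) / (55.3 - 74.0) = 0.8342

0.8342


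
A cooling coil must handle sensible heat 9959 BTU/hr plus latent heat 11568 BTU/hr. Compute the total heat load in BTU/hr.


Qt = 9959 + 11568 = 21527 BTU/hr

21527 BTU/hr


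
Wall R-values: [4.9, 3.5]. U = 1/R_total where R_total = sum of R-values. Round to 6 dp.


R_total = 4.9 + 3.5 = 8.40
U = 1/8.40 = 0.119048

0.119048


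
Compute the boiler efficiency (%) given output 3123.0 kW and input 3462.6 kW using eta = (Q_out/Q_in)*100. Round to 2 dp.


eta = (3123.0/3462.6)*100 = 90.19 %

90.19 %


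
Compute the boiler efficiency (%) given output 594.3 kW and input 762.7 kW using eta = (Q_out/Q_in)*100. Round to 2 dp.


eta = (594.3/762.7)*100 = 77.92 %

77.92 %


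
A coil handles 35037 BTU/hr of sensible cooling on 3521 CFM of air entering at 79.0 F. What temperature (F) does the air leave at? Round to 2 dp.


dT = 35037/(1.08*3521) = 9.2138
T_leave = 79.0 - 9.2138 = 69.79 F

69.79 F


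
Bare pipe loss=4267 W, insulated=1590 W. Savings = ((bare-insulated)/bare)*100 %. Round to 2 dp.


Savings = ((4267-1590)/4267)*100 = 62.74 %

62.74 %


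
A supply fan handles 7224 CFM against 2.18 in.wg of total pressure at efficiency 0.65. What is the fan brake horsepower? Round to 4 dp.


BHP = 7224 * 2.18 / (6356 * 0.65) = 3.8119 hp

3.8119 hp


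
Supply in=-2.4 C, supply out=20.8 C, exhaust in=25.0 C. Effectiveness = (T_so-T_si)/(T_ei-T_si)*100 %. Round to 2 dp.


eff = (20.8-(-2.4))/(25.0-(-2.4))*100 = 84.67 %

84.67 %


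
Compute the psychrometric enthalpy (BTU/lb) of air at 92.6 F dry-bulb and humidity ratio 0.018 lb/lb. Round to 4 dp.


h = 0.24*92.6 + 0.018*(1061+0.444*92.6) = 42.0621 BTU/lb

42.0621 BTU/lb


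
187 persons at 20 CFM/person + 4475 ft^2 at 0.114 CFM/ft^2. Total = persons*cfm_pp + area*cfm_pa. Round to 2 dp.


Total = 187*20 + 4475*0.114 = 4250.15 CFM

4250.15 CFM


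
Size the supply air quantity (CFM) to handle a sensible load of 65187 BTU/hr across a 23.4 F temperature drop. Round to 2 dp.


CFM = 65187 / (1.08 * 23.4) = 2579.42

2579.42 CFM


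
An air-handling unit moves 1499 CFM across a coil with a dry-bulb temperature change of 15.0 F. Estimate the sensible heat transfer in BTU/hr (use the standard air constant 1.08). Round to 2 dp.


Q = 1.08 * 1499 * 15.0 = 24283.80 BTU/hr

24283.80 BTU/hr


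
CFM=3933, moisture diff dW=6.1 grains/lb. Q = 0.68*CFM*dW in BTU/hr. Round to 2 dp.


Q = 0.68 * 3933 * 6.1 = 16314.08 BTU/hr

16314.08 BTU/hr


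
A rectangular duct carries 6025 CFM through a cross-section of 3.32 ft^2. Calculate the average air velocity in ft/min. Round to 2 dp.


V = 6025 / 3.32 = 1814.76 ft/min

1814.76 ft/min


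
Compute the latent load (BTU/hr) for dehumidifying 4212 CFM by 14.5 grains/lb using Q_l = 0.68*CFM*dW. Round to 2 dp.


Q = 0.68 * 4212 * 14.5 = 41530.32 BTU/hr

41530.32 BTU/hr


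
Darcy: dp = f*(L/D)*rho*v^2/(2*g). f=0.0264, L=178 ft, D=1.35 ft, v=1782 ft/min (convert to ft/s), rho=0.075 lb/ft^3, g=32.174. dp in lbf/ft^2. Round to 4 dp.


v_fps = 1782/60 = 29.7 ft/s
dp = 0.0264*(178/1.35)*0.075*29.7^2/(2*32.174) = 3.5787 lbf/ft^2

3.5787 lbf/ft^2


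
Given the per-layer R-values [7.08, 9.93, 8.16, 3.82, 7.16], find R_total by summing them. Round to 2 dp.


R_total = 7.08 + 9.93 + 8.16 + 3.82 + 7.16 = 36.15

36.15


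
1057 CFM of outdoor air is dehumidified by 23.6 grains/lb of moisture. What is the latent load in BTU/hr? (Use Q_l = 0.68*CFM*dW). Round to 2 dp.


Q = 0.68 * 1057 * 23.6 = 16962.74 BTU/hr

16962.74 BTU/hr


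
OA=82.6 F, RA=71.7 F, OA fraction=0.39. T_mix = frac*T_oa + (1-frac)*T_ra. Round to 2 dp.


T_mix = 0.39*82.6 + 0.61*71.7 = 75.95 F

75.95 F


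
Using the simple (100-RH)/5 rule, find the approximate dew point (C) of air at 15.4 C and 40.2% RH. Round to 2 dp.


Td = 15.4 - (100-40.2)/5 = 3.44 C

3.44 C


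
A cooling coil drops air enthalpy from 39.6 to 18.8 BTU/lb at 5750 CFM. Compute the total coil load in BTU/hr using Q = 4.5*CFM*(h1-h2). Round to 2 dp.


Q = 4.5 * 5750 * (39.6 - 18.8) = 538200.00 BTU/hr

538200.00 BTU/hr


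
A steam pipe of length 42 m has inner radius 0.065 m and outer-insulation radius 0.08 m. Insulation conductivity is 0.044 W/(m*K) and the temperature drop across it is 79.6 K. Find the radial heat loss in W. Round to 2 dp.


Q = 2*pi*0.044*42*79.6/ln(0.08/0.065) = 4451.28 W

4451.28 W


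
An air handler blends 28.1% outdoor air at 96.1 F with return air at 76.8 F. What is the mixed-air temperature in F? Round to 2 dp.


T_mix = 76.8 + (28.1/100)*(96.1-76.8) = 82.22 F

82.22 F


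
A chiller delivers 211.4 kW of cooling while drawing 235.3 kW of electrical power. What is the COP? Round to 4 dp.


COP = 211.4 / 235.3 = 0.8984

0.8984


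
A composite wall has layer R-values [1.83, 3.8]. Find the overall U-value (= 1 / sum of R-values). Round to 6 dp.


R_total = 1.83 + 3.8 = 5.63
U = 1/5.63 = 0.177620

0.177620


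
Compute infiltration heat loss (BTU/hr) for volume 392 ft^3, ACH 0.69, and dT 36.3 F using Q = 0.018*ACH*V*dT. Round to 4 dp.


Q = 0.018 * 0.69 * 392 * 36.3 = 176.7316 BTU/hr

176.7316 BTU/hr


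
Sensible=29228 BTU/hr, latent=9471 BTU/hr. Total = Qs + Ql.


Qt = 29228 + 9471 = 38699 BTU/hr

38699 BTU/hr


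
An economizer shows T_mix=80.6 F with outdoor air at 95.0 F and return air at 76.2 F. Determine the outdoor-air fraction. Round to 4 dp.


frac = (80.6 - 76.2) / (95.0 - 76.2) = 0.2340

0.2340


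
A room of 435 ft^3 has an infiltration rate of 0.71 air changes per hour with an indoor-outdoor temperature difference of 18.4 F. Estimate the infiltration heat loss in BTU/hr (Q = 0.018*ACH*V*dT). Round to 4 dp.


Q = 0.018 * 0.71 * 435 * 18.4 = 102.2911 BTU/hr

102.2911 BTU/hr


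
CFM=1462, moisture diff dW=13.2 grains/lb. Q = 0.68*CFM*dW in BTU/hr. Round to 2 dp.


Q = 0.68 * 1462 * 13.2 = 13122.91 BTU/hr

13122.91 BTU/hr


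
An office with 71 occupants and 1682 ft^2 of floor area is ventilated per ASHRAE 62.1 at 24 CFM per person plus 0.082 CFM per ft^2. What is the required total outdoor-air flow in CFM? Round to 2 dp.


Total = 71*24 + 1682*0.082 = 1841.92 CFM

1841.92 CFM


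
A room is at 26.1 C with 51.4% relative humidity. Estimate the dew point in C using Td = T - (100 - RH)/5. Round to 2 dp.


Td = 26.1 - (100-51.4)/5 = 16.38 C

16.38 C


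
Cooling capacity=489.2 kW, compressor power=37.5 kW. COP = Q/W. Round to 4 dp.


COP = 489.2 / 37.5 = 13.0453

13.0453


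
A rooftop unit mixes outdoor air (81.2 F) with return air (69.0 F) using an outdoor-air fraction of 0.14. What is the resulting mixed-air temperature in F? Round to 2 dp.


T_mix = 0.14*81.2 + 0.86*69.0 = 70.71 F

70.71 F


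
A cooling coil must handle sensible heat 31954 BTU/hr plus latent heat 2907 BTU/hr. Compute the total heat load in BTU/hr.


Qt = 31954 + 2907 = 34861 BTU/hr

34861 BTU/hr


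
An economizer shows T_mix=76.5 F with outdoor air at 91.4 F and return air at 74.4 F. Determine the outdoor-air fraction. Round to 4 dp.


frac = (76.5 - 74.4) / (91.4 - 74.4) = 0.1235

0.1235


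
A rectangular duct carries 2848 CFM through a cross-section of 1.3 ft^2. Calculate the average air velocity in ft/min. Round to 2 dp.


V = 2848 / 1.3 = 2190.77 ft/min

2190.77 ft/min


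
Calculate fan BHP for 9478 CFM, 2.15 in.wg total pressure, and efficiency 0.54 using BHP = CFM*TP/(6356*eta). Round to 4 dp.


BHP = 9478 * 2.15 / (6356 * 0.54) = 5.9371 hp

5.9371 hp


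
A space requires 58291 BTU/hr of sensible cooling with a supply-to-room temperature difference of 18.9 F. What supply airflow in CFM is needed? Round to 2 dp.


CFM = 58291 / (1.08 * 18.9) = 2855.72

2855.72 CFM


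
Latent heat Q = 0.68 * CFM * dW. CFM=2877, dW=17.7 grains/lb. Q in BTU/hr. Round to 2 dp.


Q = 0.68 * 2877 * 17.7 = 34627.57 BTU/hr

34627.57 BTU/hr


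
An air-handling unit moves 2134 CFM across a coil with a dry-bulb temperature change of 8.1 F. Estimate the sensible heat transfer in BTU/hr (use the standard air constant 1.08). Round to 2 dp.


Q = 1.08 * 2134 * 8.1 = 18668.23 BTU/hr

18668.23 BTU/hr


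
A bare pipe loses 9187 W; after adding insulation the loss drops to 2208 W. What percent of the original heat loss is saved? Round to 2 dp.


Savings = ((9187-2208)/9187)*100 = 75.97 %

75.97 %


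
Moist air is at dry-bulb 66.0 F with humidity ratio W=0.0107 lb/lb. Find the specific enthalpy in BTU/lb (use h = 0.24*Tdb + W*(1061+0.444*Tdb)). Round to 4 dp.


h = 0.24*66.0 + 0.0107*(1061+0.444*66.0) = 27.5063 BTU/lb

27.5063 BTU/lb


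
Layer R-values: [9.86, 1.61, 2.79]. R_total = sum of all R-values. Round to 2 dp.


R_total = 9.86 + 1.61 + 2.79 = 14.26

14.26


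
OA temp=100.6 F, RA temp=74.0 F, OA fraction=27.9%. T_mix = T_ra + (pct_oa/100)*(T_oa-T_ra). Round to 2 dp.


T_mix = 74.0 + (27.9/100)*(100.6-74.0) = 81.42 F

81.42 F


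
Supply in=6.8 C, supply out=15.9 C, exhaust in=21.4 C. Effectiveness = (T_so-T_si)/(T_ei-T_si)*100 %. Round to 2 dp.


eff = (15.9-6.8)/(21.4-6.8)*100 = 62.33 %

62.33 %


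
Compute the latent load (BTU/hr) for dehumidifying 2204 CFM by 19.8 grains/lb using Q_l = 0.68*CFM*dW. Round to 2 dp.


Q = 0.68 * 2204 * 19.8 = 29674.66 BTU/hr

29674.66 BTU/hr


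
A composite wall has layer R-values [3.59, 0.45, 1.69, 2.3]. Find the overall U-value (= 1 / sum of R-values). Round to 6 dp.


R_total = 3.59 + 0.45 + 1.69 + 2.3 = 8.03
U = 1/8.03 = 0.124533

0.124533


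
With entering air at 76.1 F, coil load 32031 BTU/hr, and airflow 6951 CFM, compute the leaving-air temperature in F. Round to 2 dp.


dT = 32031/(1.08*6951) = 4.2668
T_leave = 76.1 - 4.2668 = 71.83 F

71.83 F


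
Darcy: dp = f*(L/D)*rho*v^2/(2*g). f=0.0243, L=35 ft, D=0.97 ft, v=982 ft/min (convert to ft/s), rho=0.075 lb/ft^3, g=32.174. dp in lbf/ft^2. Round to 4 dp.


v_fps = 982/60 = 16.3667 ft/s
dp = 0.0243*(35/0.97)*0.075*16.3667^2/(2*32.174) = 0.2737 lbf/ft^2

0.2737 lbf/ft^2


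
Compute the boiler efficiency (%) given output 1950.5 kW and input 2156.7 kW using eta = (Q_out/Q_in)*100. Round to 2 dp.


eta = (1950.5/2156.7)*100 = 90.44 %

90.44 %


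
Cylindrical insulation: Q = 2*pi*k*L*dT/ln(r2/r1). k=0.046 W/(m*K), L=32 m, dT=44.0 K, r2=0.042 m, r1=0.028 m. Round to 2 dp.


Q = 2*pi*0.046*32*44.0/ln(0.042/0.028) = 1003.66 W

1003.66 W


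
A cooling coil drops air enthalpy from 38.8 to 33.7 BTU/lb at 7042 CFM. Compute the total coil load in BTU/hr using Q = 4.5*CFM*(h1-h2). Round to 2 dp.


Q = 4.5 * 7042 * (38.8 - 33.7) = 161613.90 BTU/hr

161613.90 BTU/hr


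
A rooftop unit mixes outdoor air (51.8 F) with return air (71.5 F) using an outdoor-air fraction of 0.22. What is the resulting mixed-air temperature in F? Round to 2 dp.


T_mix = 0.22*51.8 + 0.78*71.5 = 67.17 F

67.17 F


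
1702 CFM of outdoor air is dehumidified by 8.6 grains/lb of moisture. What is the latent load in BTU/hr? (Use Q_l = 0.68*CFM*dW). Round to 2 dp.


Q = 0.68 * 1702 * 8.6 = 9953.30 BTU/hr

9953.30 BTU/hr


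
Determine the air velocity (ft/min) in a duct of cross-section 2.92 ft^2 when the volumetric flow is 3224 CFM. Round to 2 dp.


V = 3224 / 2.92 = 1104.11 ft/min

1104.11 ft/min


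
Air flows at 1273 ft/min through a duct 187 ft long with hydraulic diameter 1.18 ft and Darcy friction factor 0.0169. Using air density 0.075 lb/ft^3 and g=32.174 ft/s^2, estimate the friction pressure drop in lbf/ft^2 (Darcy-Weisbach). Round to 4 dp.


v_fps = 1273/60 = 21.2167 ft/s
dp = 0.0169*(187/1.18)*0.075*21.2167^2/(2*32.174) = 1.4052 lbf/ft^2

1.4052 lbf/ft^2


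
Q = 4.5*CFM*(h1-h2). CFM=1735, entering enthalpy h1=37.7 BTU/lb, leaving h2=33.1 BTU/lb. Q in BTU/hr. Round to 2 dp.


Q = 4.5 * 1735 * (37.7 - 33.1) = 35914.50 BTU/hr

35914.50 BTU/hr


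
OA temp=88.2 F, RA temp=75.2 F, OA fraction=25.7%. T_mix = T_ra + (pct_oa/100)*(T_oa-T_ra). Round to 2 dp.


T_mix = 75.2 + (25.7/100)*(88.2-75.2) = 78.54 F

78.54 F


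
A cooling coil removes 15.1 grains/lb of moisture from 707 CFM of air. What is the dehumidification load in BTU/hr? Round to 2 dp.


Q = 0.68 * 707 * 15.1 = 7259.48 BTU/hr

7259.48 BTU/hr


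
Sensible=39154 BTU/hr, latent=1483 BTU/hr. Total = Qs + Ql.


Qt = 39154 + 1483 = 40637 BTU/hr

40637 BTU/hr


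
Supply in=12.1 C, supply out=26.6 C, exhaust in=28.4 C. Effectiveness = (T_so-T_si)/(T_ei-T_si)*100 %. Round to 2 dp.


eff = (26.6-12.1)/(28.4-12.1)*100 = 88.96 %

88.96 %


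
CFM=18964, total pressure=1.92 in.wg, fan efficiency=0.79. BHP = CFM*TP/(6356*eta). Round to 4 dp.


BHP = 18964 * 1.92 / (6356 * 0.79) = 7.2514 hp

7.2514 hp


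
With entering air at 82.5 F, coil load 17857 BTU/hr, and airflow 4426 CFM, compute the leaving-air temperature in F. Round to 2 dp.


dT = 17857/(1.08*4426) = 3.7357
T_leave = 82.5 - 3.7357 = 78.76 F

78.76 F


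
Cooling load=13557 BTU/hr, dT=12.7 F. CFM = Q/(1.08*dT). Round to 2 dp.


CFM = 13557 / (1.08 * 12.7) = 988.41

988.41 CFM


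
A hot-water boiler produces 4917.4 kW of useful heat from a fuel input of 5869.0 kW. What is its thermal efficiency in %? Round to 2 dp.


eta = (4917.4/5869.0)*100 = 83.79 %

83.79 %


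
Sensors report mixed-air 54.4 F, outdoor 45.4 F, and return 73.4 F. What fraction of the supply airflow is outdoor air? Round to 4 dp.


frac = (54.4 - 73.4) / (45.4 - 73.4) = 0.6786

0.6786


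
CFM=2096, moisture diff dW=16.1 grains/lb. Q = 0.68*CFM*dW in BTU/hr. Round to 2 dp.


Q = 0.68 * 2096 * 16.1 = 22947.01 BTU/hr

22947.01 BTU/hr


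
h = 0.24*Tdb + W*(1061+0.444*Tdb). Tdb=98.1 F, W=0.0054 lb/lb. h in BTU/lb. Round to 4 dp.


h = 0.24*98.1 + 0.0054*(1061+0.444*98.1) = 29.5086 BTU/lb

29.5086 BTU/lb


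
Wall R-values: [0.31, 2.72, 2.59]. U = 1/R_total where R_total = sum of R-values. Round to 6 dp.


R_total = 0.31 + 2.72 + 2.59 = 5.62
U = 1/5.62 = 0.177936

0.177936


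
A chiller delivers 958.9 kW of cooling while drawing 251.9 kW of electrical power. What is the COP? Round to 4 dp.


COP = 958.9 / 251.9 = 3.8067

3.8067


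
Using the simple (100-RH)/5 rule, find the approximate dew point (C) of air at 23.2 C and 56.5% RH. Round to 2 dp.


Td = 23.2 - (100-56.5)/5 = 14.50 C

14.50 C


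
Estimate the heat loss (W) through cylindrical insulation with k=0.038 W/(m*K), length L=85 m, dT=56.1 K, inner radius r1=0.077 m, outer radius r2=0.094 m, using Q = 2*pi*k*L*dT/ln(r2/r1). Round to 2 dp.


Q = 2*pi*0.038*85*56.1/ln(0.094/0.077) = 5707.23 W

5707.23 W


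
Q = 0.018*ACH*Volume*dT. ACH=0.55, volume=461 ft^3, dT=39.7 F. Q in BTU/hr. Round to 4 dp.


Q = 0.018 * 0.55 * 461 * 39.7 = 181.1868 BTU/hr

181.1868 BTU/hr


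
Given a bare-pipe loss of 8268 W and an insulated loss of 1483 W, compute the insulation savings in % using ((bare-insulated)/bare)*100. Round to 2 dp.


Savings = ((8268-1483)/8268)*100 = 82.06 %

82.06 %


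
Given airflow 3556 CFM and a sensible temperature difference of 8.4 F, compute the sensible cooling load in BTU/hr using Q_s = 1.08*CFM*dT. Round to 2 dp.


Q = 1.08 * 3556 * 8.4 = 32260.03 BTU/hr

32260.03 BTU/hr


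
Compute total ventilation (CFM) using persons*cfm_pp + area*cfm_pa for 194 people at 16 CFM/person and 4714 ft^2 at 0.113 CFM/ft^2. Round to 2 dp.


Total = 194*16 + 4714*0.113 = 3636.68 CFM

3636.68 CFM


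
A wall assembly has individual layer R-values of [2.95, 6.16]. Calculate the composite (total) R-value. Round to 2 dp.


R_total = 2.95 + 6.16 = 9.11

9.11


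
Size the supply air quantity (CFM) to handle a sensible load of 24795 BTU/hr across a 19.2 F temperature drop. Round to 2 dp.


CFM = 24795 / (1.08 * 19.2) = 1195.75

1195.75 CFM


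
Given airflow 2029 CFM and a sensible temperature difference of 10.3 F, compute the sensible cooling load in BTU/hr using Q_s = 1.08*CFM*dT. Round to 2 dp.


Q = 1.08 * 2029 * 10.3 = 22570.60 BTU/hr

22570.60 BTU/hr


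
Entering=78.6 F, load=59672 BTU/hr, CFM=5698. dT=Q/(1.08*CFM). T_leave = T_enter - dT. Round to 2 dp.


dT = 59672/(1.08*5698) = 9.6967
T_leave = 78.6 - 9.6967 = 68.90 F

68.90 F


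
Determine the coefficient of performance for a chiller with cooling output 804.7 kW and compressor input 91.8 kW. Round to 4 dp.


COP = 804.7 / 91.8 = 8.7658

8.7658


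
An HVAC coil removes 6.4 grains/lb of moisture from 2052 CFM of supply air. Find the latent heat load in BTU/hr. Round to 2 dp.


Q = 0.68 * 2052 * 6.4 = 8930.30 BTU/hr

8930.30 BTU/hr


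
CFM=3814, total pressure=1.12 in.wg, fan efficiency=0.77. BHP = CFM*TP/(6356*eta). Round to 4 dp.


BHP = 3814 * 1.12 / (6356 * 0.77) = 0.8728 hp

0.8728 hp


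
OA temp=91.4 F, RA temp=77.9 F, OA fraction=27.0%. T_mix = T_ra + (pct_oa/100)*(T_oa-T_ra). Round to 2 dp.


T_mix = 77.9 + (27.0/100)*(91.4-77.9) = 81.55 F

81.55 F


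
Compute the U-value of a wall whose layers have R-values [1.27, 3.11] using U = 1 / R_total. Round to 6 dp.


R_total = 1.27 + 3.11 = 4.38
U = 1/4.38 = 0.228311

0.228311


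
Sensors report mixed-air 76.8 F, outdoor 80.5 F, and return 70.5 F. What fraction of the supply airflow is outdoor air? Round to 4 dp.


frac = (76.8 - 70.5) / (80.5 - 70.5) = 0.6300

0.6300


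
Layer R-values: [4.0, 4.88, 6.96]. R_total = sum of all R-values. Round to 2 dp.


R_total = 4.0 + 4.88 + 6.96 = 15.84

15.84


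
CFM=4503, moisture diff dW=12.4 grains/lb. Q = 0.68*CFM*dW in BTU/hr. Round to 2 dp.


Q = 0.68 * 4503 * 12.4 = 37969.30 BTU/hr

37969.30 BTU/hr


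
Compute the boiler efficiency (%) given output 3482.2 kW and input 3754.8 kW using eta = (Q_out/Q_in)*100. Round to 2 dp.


eta = (3482.2/3754.8)*100 = 92.74 %

92.74 %


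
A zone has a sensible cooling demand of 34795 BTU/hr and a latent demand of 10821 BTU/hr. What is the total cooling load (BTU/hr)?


Qt = 34795 + 10821 = 45616 BTU/hr

45616 BTU/hr


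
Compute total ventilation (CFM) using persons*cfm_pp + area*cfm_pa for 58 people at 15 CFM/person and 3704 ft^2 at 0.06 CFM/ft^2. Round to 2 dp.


Total = 58*15 + 3704*0.06 = 1092.24 CFM

1092.24 CFM


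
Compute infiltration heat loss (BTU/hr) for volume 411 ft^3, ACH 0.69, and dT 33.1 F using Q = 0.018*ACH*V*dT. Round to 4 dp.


Q = 0.018 * 0.69 * 411 * 33.1 = 168.9629 BTU/hr

168.9629 BTU/hr


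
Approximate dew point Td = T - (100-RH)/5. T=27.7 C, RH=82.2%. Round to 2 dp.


Td = 27.7 - (100-82.2)/5 = 24.14 C

24.14 C


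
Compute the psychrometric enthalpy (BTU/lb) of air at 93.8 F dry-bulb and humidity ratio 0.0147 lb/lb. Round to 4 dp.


h = 0.24*93.8 + 0.0147*(1061+0.444*93.8) = 38.7209 BTU/lb

38.7209 BTU/lb


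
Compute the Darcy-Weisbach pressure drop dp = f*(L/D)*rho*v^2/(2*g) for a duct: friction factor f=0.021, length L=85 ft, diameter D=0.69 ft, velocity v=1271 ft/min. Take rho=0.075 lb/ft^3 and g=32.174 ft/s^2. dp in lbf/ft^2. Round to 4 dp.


v_fps = 1271/60 = 21.1833 ft/s
dp = 0.021*(85/0.69)*0.075*21.1833^2/(2*32.174) = 1.3530 lbf/ft^2

1.3530 lbf/ft^2


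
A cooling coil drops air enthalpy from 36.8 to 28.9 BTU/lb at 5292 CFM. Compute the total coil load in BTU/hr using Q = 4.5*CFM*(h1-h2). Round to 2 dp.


Q = 4.5 * 5292 * (36.8 - 28.9) = 188130.60 BTU/hr

188130.60 BTU/hr


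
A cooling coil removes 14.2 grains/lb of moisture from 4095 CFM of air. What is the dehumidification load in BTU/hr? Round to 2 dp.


Q = 0.68 * 4095 * 14.2 = 39541.32 BTU/hr

39541.32 BTU/hr


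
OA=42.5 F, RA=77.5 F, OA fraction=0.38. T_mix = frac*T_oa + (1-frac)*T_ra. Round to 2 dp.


T_mix = 0.38*42.5 + 0.62*77.5 = 64.20 F

64.20 F


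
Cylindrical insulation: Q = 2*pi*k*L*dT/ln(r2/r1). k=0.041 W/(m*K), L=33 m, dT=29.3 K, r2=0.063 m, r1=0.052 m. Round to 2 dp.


Q = 2*pi*0.041*33*29.3/ln(0.063/0.052) = 1298.05 W

1298.05 W


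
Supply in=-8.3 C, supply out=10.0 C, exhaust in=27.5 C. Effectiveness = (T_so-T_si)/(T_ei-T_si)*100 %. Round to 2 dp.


eff = (10.0-(-8.3))/(27.5-(-8.3))*100 = 51.12 %

51.12 %


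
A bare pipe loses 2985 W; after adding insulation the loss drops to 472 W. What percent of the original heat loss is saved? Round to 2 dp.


Savings = ((2985-472)/2985)*100 = 84.19 %

84.19 %


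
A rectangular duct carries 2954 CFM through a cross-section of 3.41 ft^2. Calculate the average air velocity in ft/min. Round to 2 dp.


V = 2954 / 3.41 = 866.28 ft/min

866.28 ft/min


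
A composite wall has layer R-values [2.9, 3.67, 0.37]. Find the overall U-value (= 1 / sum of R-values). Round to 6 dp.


R_total = 2.9 + 3.67 + 0.37 = 6.94
U = 1/6.94 = 0.144092

0.144092


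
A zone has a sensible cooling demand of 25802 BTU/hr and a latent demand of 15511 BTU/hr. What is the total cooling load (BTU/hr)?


Qt = 25802 + 15511 = 41313 BTU/hr

41313 BTU/hr


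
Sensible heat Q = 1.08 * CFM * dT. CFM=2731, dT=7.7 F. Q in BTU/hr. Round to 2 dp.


Q = 1.08 * 2731 * 7.7 = 22711.00 BTU/hr

22711.00 BTU/hr


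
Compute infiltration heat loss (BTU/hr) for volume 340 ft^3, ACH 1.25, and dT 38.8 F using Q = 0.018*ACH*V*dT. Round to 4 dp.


Q = 0.018 * 1.25 * 340 * 38.8 = 296.8200 BTU/hr

296.8200 BTU/hr


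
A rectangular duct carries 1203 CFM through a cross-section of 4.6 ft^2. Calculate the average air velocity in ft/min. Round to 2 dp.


V = 1203 / 4.6 = 261.52 ft/min

261.52 ft/min


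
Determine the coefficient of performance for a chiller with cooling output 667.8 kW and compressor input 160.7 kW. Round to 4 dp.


COP = 667.8 / 160.7 = 4.1556

4.1556


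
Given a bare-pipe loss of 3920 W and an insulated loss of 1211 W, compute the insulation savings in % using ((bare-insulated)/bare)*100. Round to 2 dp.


Savings = ((3920-1211)/3920)*100 = 69.11 %

69.11 %


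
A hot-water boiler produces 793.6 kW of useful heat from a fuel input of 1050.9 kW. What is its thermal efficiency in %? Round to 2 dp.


eta = (793.6/1050.9)*100 = 75.52 %

75.52 %


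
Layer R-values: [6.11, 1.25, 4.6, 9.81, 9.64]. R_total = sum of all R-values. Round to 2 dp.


R_total = 6.11 + 1.25 + 4.6 + 9.81 + 9.64 = 31.41

31.41


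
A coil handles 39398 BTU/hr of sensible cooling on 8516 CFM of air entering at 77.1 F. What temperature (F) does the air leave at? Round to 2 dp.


dT = 39398/(1.08*8516) = 4.2837
T_leave = 77.1 - 4.2837 = 72.82 F

72.82 F


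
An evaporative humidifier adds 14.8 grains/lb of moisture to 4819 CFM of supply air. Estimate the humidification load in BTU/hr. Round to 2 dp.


Q = 0.68 * 4819 * 14.8 = 48498.42 BTU/hr

48498.42 BTU/hr


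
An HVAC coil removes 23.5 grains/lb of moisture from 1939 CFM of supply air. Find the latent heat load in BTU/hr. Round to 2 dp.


Q = 0.68 * 1939 * 23.5 = 30985.22 BTU/hr

30985.22 BTU/hr


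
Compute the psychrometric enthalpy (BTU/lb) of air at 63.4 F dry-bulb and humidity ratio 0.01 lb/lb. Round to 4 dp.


h = 0.24*63.4 + 0.01*(1061+0.444*63.4) = 26.1075 BTU/lb

26.1075 BTU/lb


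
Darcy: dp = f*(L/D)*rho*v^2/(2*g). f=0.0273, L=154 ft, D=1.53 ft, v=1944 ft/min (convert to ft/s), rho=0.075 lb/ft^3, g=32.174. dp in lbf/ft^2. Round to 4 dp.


v_fps = 1944/60 = 32.4 ft/s
dp = 0.0273*(154/1.53)*0.075*32.4^2/(2*32.174) = 3.3621 lbf/ft^2

3.3621 lbf/ft^2


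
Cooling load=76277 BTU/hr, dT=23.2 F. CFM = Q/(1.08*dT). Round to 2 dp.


CFM = 76277 / (1.08 * 23.2) = 3044.26

3044.26 CFM


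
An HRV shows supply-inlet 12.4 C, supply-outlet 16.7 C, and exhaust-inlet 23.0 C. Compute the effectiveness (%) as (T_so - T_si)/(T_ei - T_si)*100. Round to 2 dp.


eff = (16.7-12.4)/(23.0-12.4)*100 = 40.57 %

40.57 %


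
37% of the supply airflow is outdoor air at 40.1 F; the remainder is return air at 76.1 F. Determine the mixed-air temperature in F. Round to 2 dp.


T_mix = 0.37*40.1 + 0.63*76.1 = 62.78 F

62.78 F


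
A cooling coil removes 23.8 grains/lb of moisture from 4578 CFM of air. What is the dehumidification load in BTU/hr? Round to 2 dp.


Q = 0.68 * 4578 * 23.8 = 74090.35 BTU/hr

74090.35 BTU/hr


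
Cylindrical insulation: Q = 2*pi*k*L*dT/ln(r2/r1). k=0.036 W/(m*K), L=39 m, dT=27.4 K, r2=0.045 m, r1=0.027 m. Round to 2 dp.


Q = 2*pi*0.036*39*27.4/ln(0.045/0.027) = 473.18 W

473.18 W


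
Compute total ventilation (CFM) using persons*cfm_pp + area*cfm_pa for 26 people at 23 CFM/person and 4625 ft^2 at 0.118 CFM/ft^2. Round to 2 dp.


Total = 26*23 + 4625*0.118 = 1143.75 CFM

1143.75 CFM


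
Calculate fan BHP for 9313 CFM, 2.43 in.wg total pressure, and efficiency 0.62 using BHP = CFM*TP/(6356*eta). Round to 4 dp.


BHP = 9313 * 2.43 / (6356 * 0.62) = 5.7428 hp

5.7428 hp


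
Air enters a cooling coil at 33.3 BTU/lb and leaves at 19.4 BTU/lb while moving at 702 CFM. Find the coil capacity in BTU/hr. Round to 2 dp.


Q = 4.5 * 702 * (33.3 - 19.4) = 43910.10 BTU/hr

43910.10 BTU/hr


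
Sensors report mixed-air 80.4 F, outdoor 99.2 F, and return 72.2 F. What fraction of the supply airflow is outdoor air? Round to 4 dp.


frac = (80.4 - 72.2) / (99.2 - 72.2) = 0.3037

0.3037


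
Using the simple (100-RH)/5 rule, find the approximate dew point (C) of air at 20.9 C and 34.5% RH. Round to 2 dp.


Td = 20.9 - (100-34.5)/5 = 7.80 C

7.80 C


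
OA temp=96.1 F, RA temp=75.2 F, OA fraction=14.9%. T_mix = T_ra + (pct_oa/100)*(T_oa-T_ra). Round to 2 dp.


T_mix = 75.2 + (14.9/100)*(96.1-75.2) = 78.31 F

78.31 F


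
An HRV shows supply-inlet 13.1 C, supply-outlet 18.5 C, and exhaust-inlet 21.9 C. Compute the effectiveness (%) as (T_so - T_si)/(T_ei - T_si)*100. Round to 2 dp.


eff = (18.5-13.1)/(21.9-13.1)*100 = 61.36 %

61.36 %


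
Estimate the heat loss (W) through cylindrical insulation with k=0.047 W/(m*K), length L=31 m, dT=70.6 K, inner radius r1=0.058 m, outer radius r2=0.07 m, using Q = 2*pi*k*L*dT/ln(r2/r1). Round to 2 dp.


Q = 2*pi*0.047*31*70.6/ln(0.07/0.058) = 3436.89 W

3436.89 W


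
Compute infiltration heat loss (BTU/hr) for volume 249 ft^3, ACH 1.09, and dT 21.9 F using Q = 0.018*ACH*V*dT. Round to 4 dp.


Q = 0.018 * 1.09 * 249 * 21.9 = 106.9898 BTU/hr

106.9898 BTU/hr


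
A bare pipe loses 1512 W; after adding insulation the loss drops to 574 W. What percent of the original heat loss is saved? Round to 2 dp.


Savings = ((1512-574)/1512)*100 = 62.04 %

62.04 %


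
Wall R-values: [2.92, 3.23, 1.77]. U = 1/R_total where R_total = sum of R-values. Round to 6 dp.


R_total = 2.92 + 3.23 + 1.77 = 7.92
U = 1/7.92 = 0.126263

0.126263


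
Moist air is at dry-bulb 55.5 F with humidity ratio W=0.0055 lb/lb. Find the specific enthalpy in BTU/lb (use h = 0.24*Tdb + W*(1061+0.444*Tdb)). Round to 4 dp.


h = 0.24*55.5 + 0.0055*(1061+0.444*55.5) = 19.2910 BTU/lb

19.2910 BTU/lb


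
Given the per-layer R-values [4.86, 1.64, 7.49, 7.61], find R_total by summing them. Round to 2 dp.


R_total = 4.86 + 1.64 + 7.49 + 7.61 = 21.60

21.60


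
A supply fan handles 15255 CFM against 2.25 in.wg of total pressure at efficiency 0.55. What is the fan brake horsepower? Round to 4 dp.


BHP = 15255 * 2.25 / (6356 * 0.55) = 9.8186 hp

9.8186 hp


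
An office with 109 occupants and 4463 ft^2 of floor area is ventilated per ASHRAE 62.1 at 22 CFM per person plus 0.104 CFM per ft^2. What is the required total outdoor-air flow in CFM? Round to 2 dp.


Total = 109*22 + 4463*0.104 = 2862.15 CFM

2862.15 CFM


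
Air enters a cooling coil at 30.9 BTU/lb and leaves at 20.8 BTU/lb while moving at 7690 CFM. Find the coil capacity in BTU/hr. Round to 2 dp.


Q = 4.5 * 7690 * (30.9 - 20.8) = 349510.50 BTU/hr

349510.50 BTU/hr


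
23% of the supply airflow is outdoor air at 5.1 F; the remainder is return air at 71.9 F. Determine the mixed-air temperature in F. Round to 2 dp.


T_mix = 0.23*5.1 + 0.77*71.9 = 56.54 F

56.54 F


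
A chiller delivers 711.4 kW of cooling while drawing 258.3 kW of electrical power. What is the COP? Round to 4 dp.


COP = 711.4 / 258.3 = 2.7542

2.7542


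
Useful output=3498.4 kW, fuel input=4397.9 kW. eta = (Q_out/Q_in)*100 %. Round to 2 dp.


eta = (3498.4/4397.9)*100 = 79.55 %

79.55 %


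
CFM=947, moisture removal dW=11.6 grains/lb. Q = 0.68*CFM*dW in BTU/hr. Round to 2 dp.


Q = 0.68 * 947 * 11.6 = 7469.94 BTU/hr

7469.94 BTU/hr


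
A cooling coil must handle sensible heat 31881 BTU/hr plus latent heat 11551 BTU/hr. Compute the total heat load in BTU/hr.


Qt = 31881 + 11551 = 43432 BTU/hr

43432 BTU/hr


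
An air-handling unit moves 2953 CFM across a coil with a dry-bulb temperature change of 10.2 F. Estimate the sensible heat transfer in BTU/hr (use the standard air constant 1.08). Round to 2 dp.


Q = 1.08 * 2953 * 10.2 = 32530.25 BTU/hr

32530.25 BTU/hr


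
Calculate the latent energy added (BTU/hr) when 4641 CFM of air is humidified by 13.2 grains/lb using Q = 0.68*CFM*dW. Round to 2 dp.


Q = 0.68 * 4641 * 13.2 = 41657.62 BTU/hr

41657.62 BTU/hr


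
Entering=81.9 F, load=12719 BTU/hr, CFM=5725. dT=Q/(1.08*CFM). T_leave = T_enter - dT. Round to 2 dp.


dT = 12719/(1.08*5725) = 2.0571
T_leave = 81.9 - 2.0571 = 79.84 F

79.84 F


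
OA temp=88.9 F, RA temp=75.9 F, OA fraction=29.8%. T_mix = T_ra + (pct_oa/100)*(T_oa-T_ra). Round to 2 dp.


T_mix = 75.9 + (29.8/100)*(88.9-75.9) = 79.77 F

79.77 F


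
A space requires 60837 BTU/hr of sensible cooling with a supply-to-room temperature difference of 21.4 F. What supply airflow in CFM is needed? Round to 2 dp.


CFM = 60837 / (1.08 * 21.4) = 2632.27

2632.27 CFM


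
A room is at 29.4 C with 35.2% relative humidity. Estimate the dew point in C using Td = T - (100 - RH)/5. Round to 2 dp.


Td = 29.4 - (100-35.2)/5 = 16.44 C

16.44 C


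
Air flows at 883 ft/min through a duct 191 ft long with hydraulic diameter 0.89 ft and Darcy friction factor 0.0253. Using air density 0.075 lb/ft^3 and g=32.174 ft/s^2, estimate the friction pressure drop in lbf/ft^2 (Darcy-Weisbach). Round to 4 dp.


v_fps = 883/60 = 14.7167 ft/s
dp = 0.0253*(191/0.89)*0.075*14.7167^2/(2*32.174) = 1.3706 lbf/ft^2

1.3706 lbf/ft^2


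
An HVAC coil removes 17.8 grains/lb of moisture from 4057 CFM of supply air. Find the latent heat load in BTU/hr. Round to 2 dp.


Q = 0.68 * 4057 * 17.8 = 49105.93 BTU/hr

49105.93 BTU/hr


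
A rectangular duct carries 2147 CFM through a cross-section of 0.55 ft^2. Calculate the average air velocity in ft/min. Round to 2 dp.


V = 2147 / 0.55 = 3903.64 ft/min

3903.64 ft/min


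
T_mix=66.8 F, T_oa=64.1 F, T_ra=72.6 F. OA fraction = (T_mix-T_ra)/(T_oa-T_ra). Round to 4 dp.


frac = (66.8 - 72.6) / (64.1 - 72.6) = 0.6824

0.6824


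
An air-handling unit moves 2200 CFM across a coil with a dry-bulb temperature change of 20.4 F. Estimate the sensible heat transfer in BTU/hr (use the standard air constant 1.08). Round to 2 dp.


Q = 1.08 * 2200 * 20.4 = 48470.40 BTU/hr

48470.40 BTU/hr


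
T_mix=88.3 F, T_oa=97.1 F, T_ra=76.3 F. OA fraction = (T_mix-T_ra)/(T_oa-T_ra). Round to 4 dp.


frac = (88.3 - 76.3) / (97.1 - 76.3) = 0.5769

0.5769


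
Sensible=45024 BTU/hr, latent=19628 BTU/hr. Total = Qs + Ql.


Qt = 45024 + 19628 = 64652 BTU/hr

64652 BTU/hr


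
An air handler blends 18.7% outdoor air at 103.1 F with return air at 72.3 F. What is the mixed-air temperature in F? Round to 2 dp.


T_mix = 72.3 + (18.7/100)*(103.1-72.3) = 78.06 F

78.06 F


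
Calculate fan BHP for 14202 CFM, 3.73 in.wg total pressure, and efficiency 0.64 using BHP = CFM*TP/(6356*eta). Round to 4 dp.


BHP = 14202 * 3.73 / (6356 * 0.64) = 13.0225 hp

13.0225 hp


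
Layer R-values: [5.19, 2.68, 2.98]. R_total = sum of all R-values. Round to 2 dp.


R_total = 5.19 + 2.68 + 2.98 = 10.85

10.85


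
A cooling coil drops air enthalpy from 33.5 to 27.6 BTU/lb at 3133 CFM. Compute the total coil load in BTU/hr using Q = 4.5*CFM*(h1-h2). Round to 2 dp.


Q = 4.5 * 3133 * (33.5 - 27.6) = 83181.15 BTU/hr

83181.15 BTU/hr


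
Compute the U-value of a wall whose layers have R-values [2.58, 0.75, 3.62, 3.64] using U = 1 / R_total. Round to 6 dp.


R_total = 2.58 + 0.75 + 3.62 + 3.64 = 10.59
U = 1/10.59 = 0.094429

0.094429


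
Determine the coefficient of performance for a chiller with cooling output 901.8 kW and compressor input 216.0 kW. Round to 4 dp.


COP = 901.8 / 216.0 = 4.1750

4.1750


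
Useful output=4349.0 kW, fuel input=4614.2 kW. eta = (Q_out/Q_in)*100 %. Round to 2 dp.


eta = (4349.0/4614.2)*100 = 94.25 %

94.25 %


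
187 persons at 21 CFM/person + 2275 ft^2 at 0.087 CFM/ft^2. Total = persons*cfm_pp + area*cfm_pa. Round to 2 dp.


Total = 187*21 + 2275*0.087 = 4124.93 CFM

4124.93 CFM


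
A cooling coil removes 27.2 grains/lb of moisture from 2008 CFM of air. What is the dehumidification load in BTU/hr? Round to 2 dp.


Q = 0.68 * 2008 * 27.2 = 37139.97 BTU/hr

37139.97 BTU/hr


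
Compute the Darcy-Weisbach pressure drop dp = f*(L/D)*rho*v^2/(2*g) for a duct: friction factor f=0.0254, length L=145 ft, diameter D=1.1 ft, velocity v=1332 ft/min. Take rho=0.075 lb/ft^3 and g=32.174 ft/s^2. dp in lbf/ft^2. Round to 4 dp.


v_fps = 1332/60 = 22.2 ft/s
dp = 0.0254*(145/1.1)*0.075*22.2^2/(2*32.174) = 1.9233 lbf/ft^2

1.9233 lbf/ft^2


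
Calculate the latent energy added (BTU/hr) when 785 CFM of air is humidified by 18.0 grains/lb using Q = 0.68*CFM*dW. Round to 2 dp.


Q = 0.68 * 785 * 18.0 = 9608.40 BTU/hr

9608.40 BTU/hr


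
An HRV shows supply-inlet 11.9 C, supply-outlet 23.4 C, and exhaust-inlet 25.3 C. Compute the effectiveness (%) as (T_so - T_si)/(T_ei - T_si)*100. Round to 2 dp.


eff = (23.4-11.9)/(25.3-11.9)*100 = 85.82 %

85.82 %


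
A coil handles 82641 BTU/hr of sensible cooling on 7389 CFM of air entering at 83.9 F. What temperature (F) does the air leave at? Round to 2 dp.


dT = 82641/(1.08*7389) = 10.3559
T_leave = 83.9 - 10.3559 = 73.54 F

73.54 F


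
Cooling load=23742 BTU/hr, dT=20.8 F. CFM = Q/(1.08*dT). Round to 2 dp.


CFM = 23742 / (1.08 * 20.8) = 1056.89

1056.89 CFM


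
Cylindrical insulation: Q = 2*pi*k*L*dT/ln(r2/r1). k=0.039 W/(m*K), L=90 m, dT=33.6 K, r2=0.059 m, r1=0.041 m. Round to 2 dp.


Q = 2*pi*0.039*90*33.6/ln(0.059/0.041) = 2035.95 W

2035.95 W


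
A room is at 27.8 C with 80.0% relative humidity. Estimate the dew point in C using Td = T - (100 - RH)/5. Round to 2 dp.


Td = 27.8 - (100-80.0)/5 = 23.80 C

23.80 C


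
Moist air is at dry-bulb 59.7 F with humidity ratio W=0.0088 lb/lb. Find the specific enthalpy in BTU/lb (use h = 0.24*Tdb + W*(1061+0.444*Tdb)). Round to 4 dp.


h = 0.24*59.7 + 0.0088*(1061+0.444*59.7) = 23.8981 BTU/lb

23.8981 BTU/lb


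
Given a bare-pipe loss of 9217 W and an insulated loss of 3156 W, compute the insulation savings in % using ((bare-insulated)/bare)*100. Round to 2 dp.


Savings = ((9217-3156)/9217)*100 = 65.76 %

65.76 %


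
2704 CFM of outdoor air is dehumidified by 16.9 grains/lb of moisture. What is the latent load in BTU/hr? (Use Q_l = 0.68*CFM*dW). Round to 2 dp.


Q = 0.68 * 2704 * 16.9 = 31074.37 BTU/hr

31074.37 BTU/hr


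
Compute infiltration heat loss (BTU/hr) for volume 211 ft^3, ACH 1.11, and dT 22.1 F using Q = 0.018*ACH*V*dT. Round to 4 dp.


Q = 0.018 * 1.11 * 211 * 22.1 = 93.1687 BTU/hr

93.1687 BTU/hr


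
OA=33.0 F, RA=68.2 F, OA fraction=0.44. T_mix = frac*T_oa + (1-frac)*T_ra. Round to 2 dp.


T_mix = 0.44*33.0 + 0.56*68.2 = 52.71 F

52.71 F


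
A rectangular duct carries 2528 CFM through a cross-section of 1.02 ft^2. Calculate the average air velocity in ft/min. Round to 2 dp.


V = 2528 / 1.02 = 2478.43 ft/min

2478.43 ft/min


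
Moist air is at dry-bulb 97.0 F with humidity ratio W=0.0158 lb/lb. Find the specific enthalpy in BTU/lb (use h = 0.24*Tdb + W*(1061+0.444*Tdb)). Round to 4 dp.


h = 0.24*97.0 + 0.0158*(1061+0.444*97.0) = 40.7243 BTU/lb

40.7243 BTU/lb


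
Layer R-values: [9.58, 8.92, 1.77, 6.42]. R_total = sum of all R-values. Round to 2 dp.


R_total = 9.58 + 8.92 + 1.77 + 6.42 = 26.69

26.69


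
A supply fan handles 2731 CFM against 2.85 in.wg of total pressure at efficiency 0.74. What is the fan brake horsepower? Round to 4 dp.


BHP = 2731 * 2.85 / (6356 * 0.74) = 1.6548 hp

1.6548 hp


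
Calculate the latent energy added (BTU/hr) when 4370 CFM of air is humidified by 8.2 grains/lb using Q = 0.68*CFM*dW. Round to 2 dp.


Q = 0.68 * 4370 * 8.2 = 24367.12 BTU/hr

24367.12 BTU/hr


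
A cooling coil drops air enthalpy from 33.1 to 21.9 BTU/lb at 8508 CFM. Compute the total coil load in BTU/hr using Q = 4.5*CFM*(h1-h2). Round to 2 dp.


Q = 4.5 * 8508 * (33.1 - 21.9) = 428803.20 BTU/hr

428803.20 BTU/hr


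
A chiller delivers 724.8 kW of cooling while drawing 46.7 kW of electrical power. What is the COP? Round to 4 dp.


COP = 724.8 / 46.7 = 15.5203

15.5203


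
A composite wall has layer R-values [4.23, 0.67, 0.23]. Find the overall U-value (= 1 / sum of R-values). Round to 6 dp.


R_total = 4.23 + 0.67 + 0.23 = 5.13
U = 1/5.13 = 0.194932

0.194932


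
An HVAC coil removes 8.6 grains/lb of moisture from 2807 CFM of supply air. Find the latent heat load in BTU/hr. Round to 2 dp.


Q = 0.68 * 2807 * 8.6 = 16415.34 BTU/hr

16415.34 BTU/hr


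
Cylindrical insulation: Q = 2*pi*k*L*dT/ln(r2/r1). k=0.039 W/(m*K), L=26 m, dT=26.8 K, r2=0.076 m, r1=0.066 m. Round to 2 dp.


Q = 2*pi*0.039*26*26.8/ln(0.076/0.066) = 1210.30 W

1210.30 W


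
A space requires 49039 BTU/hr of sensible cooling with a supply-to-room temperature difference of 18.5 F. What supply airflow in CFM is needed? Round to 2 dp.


CFM = 49039 / (1.08 * 18.5) = 2454.40

2454.40 CFM


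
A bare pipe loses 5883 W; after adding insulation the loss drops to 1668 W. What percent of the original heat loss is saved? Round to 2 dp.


Savings = ((5883-1668)/5883)*100 = 71.65 %

71.65 %


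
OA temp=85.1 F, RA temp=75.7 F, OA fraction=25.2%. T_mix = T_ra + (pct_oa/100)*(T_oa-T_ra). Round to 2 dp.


T_mix = 75.7 + (25.2/100)*(85.1-75.7) = 78.07 F

78.07 F


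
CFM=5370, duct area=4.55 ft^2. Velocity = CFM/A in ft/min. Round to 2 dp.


V = 5370 / 4.55 = 1180.22 ft/min

1180.22 ft/min


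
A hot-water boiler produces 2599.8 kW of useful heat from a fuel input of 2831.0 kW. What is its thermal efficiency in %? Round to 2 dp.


eta = (2599.8/2831.0)*100 = 91.83 %

91.83 %


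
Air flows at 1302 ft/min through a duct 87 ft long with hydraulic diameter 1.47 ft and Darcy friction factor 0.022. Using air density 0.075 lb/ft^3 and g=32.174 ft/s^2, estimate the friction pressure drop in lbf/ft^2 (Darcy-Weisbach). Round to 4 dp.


v_fps = 1302/60 = 21.7 ft/s
dp = 0.022*(87/1.47)*0.075*21.7^2/(2*32.174) = 0.7146 lbf/ft^2

0.7146 lbf/ft^2


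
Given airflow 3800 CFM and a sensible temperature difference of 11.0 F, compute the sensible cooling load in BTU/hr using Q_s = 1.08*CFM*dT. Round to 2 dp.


Q = 1.08 * 3800 * 11.0 = 45144.00 BTU/hr

45144.00 BTU/hr
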